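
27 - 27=0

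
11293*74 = 835682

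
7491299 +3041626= 10532925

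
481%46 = 21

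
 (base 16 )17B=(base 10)379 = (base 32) br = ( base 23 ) gb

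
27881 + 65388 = 93269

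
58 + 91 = 149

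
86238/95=86238/95 = 907.77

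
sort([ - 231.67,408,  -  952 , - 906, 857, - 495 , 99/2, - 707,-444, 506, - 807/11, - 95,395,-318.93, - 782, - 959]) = [-959,  -  952,-906,  -  782,-707,  -  495, - 444, - 318.93,-231.67, - 95, - 807/11,99/2,  395, 408, 506 , 857] 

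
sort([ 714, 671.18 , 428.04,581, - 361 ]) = [-361 , 428.04, 581 , 671.18,  714]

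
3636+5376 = 9012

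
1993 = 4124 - 2131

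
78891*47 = 3707877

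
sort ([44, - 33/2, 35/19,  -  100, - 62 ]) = [  -  100, - 62,- 33/2, 35/19, 44]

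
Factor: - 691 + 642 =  - 7^2 = - 49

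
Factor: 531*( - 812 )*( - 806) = 2^3*3^2*7^1*13^1*29^1*31^1*59^1 = 347524632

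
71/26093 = 71/26093 = 0.00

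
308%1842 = 308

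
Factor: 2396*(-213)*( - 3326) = 2^3*3^1*71^1 * 599^1*1663^1 = 1697417448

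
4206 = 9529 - 5323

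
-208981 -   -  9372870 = 9163889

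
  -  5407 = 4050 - 9457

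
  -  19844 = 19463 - 39307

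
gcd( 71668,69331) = 779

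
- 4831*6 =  - 28986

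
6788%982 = 896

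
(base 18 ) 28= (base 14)32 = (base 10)44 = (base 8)54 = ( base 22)20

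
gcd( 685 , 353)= 1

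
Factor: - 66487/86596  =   - 2^ (  -  2 )*17^1*3911^1*21649^(  -  1 )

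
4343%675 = 293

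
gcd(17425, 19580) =5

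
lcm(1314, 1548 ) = 113004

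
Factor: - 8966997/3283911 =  - 996333/364879 = - 3^1*13^1*59^1 *433^1*364879^( - 1)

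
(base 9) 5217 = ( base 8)7357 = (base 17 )d3f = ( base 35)348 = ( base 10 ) 3823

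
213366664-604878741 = -391512077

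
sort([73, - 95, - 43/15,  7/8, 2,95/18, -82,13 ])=[ - 95, - 82, - 43/15,7/8, 2 , 95/18, 13,73]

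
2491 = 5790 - 3299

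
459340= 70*6562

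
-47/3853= - 1+3806/3853=-0.01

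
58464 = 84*696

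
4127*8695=35884265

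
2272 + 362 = 2634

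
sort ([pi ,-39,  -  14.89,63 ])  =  [ - 39, - 14.89 , pi,63]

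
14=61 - 47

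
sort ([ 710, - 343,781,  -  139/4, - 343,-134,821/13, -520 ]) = [ - 520, - 343, - 343, -134,- 139/4,821/13,710, 781 ]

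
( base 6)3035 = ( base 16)29f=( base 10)671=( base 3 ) 220212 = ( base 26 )PL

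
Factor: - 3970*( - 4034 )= 2^2*5^1*397^1*2017^1 = 16014980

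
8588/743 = 11 + 415/743 =11.56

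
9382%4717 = 4665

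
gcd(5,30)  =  5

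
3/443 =3/443 = 0.01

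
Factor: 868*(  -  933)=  - 809844= -2^2 * 3^1*7^1*31^1*311^1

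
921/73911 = 307/24637 =0.01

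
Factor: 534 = 2^1*3^1*89^1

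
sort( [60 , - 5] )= [- 5,60 ] 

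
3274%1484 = 306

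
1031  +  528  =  1559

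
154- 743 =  - 589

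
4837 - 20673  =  -15836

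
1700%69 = 44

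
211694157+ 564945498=776639655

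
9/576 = 1/64 = 0.02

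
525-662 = -137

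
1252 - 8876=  - 7624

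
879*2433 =2138607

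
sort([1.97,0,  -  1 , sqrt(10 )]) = [  -  1,  0, 1.97, sqrt( 10)]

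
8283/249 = 2761/83 = 33.27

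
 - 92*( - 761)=70012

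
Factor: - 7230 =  - 2^1*3^1 * 5^1 * 241^1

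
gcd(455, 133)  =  7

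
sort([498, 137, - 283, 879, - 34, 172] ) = [ - 283, - 34, 137,172, 498, 879] 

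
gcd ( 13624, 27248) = 13624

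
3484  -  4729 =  - 1245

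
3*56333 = 168999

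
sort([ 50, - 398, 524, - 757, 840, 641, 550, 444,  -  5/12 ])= [ - 757, - 398,-5/12, 50, 444,524, 550,641, 840 ]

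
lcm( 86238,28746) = 86238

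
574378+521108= 1095486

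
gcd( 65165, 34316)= 1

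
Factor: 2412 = 2^2*3^2*67^1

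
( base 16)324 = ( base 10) 804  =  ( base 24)19C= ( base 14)416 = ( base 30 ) QO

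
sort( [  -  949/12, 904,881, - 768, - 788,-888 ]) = [ - 888, - 788, - 768,-949/12,881,904] 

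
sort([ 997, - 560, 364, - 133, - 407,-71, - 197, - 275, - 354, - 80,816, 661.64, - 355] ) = [-560, - 407, -355 ,  -  354, - 275,-197, - 133, - 80, - 71,364,661.64, 816, 997]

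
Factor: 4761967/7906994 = 2^(  -  1 )*7^2*157^1 *619^1*3953497^( - 1)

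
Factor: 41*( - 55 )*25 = -5^3*11^1*41^1 = - 56375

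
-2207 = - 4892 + 2685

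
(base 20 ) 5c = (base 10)112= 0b1110000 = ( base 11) a2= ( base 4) 1300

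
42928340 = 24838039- - 18090301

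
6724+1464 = 8188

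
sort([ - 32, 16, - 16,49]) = [ - 32, -16,  16,49]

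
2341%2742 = 2341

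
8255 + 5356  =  13611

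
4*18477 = 73908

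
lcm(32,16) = 32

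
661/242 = 2 + 177/242 = 2.73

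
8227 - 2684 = 5543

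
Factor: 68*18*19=23256=2^3 * 3^2*17^1*19^1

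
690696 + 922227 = 1612923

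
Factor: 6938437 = 11^1*43^1*14669^1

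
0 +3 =3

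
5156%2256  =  644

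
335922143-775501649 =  - 439579506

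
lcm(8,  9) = 72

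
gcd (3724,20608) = 28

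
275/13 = 275/13 = 21.15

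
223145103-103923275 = 119221828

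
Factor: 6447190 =2^1*5^1 * 79^1*8161^1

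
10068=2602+7466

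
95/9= 95/9 =10.56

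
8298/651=12 + 162/217 =12.75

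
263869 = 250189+13680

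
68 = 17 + 51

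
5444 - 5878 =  - 434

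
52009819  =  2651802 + 49358017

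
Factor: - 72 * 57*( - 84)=344736 = 2^5 * 3^4 * 7^1*19^1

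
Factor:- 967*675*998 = -651419550=- 2^1 * 3^3 * 5^2*499^1*967^1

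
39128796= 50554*774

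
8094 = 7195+899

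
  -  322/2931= - 1 + 2609/2931 = - 0.11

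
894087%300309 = 293469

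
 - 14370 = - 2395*6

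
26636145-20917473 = 5718672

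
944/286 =3 + 43/143 = 3.30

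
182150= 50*3643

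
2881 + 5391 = 8272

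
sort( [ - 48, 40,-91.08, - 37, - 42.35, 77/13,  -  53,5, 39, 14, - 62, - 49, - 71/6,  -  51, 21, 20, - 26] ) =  [ - 91.08, - 62,-53,-51, - 49,  -  48, - 42.35, - 37, - 26, - 71/6, 5, 77/13, 14, 20, 21, 39, 40 ]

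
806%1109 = 806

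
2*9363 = 18726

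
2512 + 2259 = 4771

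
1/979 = 1/979 = 0.00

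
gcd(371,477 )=53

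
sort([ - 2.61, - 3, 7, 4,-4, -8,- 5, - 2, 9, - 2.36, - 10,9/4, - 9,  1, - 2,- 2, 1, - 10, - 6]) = [  -  10, - 10, - 9,  -  8,-6, - 5,  -  4, - 3, - 2.61 ,  -  2.36, - 2,  -  2 , - 2,1,1,  9/4, 4,7,9]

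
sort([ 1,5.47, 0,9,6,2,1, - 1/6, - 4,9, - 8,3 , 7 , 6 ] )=[ - 8, - 4,-1/6, 0,1, 1,2,3, 5.47, 6, 6, 7,9,  9 ] 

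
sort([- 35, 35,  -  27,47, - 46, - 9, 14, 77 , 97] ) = [ - 46 , - 35, - 27, - 9, 14, 35, 47,77 , 97 ] 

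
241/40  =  6 + 1/40 = 6.03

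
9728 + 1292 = 11020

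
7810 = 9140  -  1330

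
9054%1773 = 189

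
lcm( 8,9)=72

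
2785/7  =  397 + 6/7  =  397.86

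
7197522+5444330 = 12641852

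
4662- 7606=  - 2944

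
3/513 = 1/171 = 0.01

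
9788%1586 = 272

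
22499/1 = 22499 =22499.00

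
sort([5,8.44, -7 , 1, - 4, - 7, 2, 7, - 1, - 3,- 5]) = [ - 7, - 7,- 5,-4, - 3, - 1, 1,  2,5, 7  ,  8.44 ]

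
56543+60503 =117046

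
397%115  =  52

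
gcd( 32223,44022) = 69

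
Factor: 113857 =41^1*2777^1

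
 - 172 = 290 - 462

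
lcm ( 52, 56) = 728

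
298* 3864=1151472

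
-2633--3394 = 761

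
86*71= 6106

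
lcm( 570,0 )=0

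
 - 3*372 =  - 1116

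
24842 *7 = 173894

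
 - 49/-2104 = 49/2104  =  0.02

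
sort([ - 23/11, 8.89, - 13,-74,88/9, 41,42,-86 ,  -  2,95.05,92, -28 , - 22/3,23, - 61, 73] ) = [ - 86,  -  74, - 61, - 28,-13,  -  22/3 , - 23/11, - 2, 8.89,88/9,  23,41,42,73, 92,95.05 ]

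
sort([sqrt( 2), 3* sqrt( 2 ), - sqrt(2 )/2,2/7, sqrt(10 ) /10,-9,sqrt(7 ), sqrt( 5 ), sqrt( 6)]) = [ - 9,  -  sqrt( 2 ) /2, 2/7, sqrt( 10)/10, sqrt( 2), sqrt( 5 ), sqrt(6), sqrt( 7) , 3 * sqrt(  2 )] 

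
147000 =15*9800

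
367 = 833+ - 466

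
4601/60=76 + 41/60=76.68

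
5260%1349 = 1213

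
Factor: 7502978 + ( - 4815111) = 7^1*13^1 *29537^1 = 2687867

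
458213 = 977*469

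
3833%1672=489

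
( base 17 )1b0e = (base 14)2D50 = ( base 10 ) 8106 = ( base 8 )17652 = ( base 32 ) 7TA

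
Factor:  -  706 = -2^1*353^1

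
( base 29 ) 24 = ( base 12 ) 52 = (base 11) 57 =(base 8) 76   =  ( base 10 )62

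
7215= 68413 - 61198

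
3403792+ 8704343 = 12108135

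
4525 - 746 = 3779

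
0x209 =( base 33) fq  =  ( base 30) hb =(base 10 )521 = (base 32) g9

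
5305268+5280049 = 10585317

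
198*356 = 70488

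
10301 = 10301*1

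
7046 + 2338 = 9384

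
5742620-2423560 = 3319060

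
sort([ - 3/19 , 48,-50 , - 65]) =[ - 65, - 50,- 3/19, 48 ]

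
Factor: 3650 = 2^1*5^2*73^1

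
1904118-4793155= -2889037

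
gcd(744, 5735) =31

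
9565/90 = 106 + 5/18 = 106.28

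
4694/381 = 4694/381 = 12.32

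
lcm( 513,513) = 513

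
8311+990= 9301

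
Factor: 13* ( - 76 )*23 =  - 2^2 * 13^1*19^1 * 23^1  =  -22724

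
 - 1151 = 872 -2023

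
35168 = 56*628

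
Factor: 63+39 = 102=   2^1*3^1*17^1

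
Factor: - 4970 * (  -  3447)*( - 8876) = - 2^3*3^2*5^1*7^2*71^1*317^1 * 383^1 = - 152059992840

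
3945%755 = 170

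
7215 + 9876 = 17091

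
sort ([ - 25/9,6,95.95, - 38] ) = [ - 38, - 25/9, 6, 95.95]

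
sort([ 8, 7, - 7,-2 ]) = [ - 7, - 2,7,8 ]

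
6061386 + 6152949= 12214335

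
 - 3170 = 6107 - 9277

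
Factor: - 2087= -2087^1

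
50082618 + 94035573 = 144118191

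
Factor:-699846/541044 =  - 877/678  =  -2^( - 1) * 3^( - 1 )*113^( - 1 )  *  877^1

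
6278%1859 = 701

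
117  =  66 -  - 51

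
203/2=203/2 = 101.50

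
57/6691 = 57/6691= 0.01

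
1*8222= 8222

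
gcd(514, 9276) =2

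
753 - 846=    - 93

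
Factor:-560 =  - 2^4*5^1* 7^1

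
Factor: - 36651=-3^1 * 19^1 * 643^1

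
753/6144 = 251/2048 =0.12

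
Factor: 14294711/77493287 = 2609^1*5479^1*77493287^( - 1 ) 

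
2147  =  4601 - 2454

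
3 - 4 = - 1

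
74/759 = 74/759= 0.10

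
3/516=1/172 = 0.01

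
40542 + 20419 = 60961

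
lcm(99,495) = 495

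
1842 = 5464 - 3622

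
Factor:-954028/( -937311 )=2^2*3^ (-1 )*19^1*97^( - 1)*3221^( - 1 )*12553^1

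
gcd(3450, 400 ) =50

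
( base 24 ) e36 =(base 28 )aam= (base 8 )17716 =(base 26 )C14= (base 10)8142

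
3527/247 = 14+ 69/247= 14.28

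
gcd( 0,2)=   2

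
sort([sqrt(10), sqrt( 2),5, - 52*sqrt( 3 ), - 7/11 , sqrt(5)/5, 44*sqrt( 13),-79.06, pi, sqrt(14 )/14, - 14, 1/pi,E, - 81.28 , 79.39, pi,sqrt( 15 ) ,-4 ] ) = [- 52 * sqrt(3), - 81.28, - 79.06, - 14, - 4, - 7/11, sqrt(14 ) /14,1/pi, sqrt( 5 )/5,  sqrt( 2), E,pi, pi  ,  sqrt( 10),  sqrt( 15 ),5,79.39, 44*sqrt( 13 )]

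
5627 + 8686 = 14313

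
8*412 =3296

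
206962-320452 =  - 113490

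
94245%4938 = 423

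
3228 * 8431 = 27215268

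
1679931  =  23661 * 71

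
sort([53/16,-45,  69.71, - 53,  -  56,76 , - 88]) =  [ - 88, - 56, - 53, - 45,53/16,69.71, 76 ] 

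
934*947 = 884498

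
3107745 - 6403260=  - 3295515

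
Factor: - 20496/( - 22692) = 2^2*7^1*31^(- 1) = 28/31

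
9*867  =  7803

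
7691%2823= 2045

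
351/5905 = 351/5905 = 0.06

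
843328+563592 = 1406920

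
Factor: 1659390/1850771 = 2^1*3^1*5^1 *13^( - 1)*19^ (-1)*59^ ( - 1 )*127^ ( - 1)*55313^1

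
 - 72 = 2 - 74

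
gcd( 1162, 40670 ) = 1162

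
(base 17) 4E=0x52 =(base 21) 3J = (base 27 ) 31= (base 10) 82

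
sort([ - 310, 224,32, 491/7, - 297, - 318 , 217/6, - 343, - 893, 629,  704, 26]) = [ - 893,  -  343, - 318, - 310  , - 297,26, 32,217/6, 491/7,224,  629  ,  704 ]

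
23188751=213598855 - 190410104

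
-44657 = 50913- 95570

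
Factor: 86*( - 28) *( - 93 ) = 2^3*3^1*7^1 * 31^1*43^1= 223944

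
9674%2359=238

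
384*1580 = 606720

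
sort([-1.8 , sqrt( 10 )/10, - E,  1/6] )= [ - E,-1.8, 1/6,  sqrt(10 )/10] 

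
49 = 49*1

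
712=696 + 16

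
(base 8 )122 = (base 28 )2q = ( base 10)82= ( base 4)1102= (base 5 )312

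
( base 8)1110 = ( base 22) 14c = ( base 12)408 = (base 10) 584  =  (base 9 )718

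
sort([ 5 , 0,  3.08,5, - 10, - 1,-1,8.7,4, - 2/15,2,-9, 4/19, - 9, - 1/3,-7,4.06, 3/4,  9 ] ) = [-10, - 9,-9, - 7,  -  1, - 1,- 1/3, - 2/15,0,4/19,3/4,2, 3.08, 4 , 4.06, 5,5,8.7, 9 ]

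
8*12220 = 97760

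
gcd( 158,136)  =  2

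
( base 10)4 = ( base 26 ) 4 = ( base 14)4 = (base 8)4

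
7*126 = 882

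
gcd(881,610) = 1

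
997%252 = 241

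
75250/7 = 10750 = 10750.00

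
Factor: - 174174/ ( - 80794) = 429/199 = 3^1* 11^1*13^1 * 199^( - 1) 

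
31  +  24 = 55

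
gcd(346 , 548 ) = 2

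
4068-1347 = 2721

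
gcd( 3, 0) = 3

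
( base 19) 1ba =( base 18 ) 1e4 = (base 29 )K0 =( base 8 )1104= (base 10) 580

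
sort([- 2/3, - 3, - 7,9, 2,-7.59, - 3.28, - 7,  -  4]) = [  -  7.59, - 7, - 7, - 4, - 3.28, - 3, - 2/3, 2,9]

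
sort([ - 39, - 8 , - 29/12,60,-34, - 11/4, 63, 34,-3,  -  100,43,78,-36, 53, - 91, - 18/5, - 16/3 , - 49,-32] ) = [ - 100, - 91, - 49,-39,-36, - 34,-32,-8, - 16/3,-18/5, - 3,-11/4,-29/12, 34, 43,  53, 60,63, 78 ]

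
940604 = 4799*196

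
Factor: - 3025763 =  - 13^1*232751^1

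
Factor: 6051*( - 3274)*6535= - 129464715090 = - 2^1*3^1*5^1*1307^1*1637^1*2017^1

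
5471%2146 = 1179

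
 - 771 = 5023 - 5794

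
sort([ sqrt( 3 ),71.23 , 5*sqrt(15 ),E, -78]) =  [  -  78, sqrt(3), E, 5*sqrt(15 ),71.23 ]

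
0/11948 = 0 = 0.00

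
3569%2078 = 1491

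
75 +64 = 139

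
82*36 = 2952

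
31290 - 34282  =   - 2992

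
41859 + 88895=130754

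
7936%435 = 106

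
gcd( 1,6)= 1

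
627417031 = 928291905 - 300874874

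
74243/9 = 74243/9 = 8249.22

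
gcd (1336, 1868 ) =4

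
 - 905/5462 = -1 + 4557/5462 = - 0.17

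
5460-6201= - 741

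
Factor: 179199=3^3*6637^1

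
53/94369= 53/94369 = 0.00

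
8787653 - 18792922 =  - 10005269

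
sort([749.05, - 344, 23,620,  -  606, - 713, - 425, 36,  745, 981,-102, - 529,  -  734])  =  [ - 734,-713,-606, - 529,-425, - 344,  -  102,  23,36, 620,745, 749.05,  981] 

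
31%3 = 1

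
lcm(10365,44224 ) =663360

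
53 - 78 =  - 25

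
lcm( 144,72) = 144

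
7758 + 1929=9687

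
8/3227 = 8/3227 = 0.00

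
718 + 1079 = 1797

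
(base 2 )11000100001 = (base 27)243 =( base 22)357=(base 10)1569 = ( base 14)801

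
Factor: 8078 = 2^1*7^1*577^1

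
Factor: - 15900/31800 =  - 2^( - 1 ) = - 1/2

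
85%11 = 8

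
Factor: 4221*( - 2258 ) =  - 2^1  *  3^2*7^1*67^1*1129^1 = -  9531018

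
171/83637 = 19/9293 = 0.00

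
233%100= 33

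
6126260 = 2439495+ 3686765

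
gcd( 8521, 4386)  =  1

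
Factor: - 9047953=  -9047953^1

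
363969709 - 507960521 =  - 143990812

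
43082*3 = 129246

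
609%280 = 49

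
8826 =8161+665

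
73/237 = 73/237 = 0.31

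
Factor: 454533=3^1*127^1*1193^1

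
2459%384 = 155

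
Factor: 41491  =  41491^1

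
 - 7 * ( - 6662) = 46634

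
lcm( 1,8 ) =8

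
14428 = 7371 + 7057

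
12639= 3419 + 9220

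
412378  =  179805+232573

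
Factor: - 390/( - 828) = 65/138 = 2^( - 1 ) * 3^( - 1 )*5^1*13^1*23^( - 1)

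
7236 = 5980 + 1256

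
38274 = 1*38274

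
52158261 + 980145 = 53138406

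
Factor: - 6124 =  - 2^2*1531^1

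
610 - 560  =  50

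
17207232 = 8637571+8569661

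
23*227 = 5221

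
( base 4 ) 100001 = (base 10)1025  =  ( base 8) 2001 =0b10000000001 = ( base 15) 485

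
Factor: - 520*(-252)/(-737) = -2^5*3^2*5^1 * 7^1*11^(  -  1) * 13^1*67^(-1) = - 131040/737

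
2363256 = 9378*252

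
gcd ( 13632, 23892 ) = 12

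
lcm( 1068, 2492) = 7476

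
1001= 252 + 749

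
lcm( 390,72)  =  4680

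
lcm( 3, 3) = 3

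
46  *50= 2300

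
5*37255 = 186275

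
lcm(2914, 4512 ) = 139872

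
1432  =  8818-7386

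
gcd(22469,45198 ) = 1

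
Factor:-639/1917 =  -1/3 = - 3^( - 1 )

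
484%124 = 112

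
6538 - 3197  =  3341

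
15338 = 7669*2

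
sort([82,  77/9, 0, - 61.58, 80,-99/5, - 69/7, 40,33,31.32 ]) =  [-61.58,-99/5, - 69/7, 0, 77/9, 31.32,33,  40,80, 82 ]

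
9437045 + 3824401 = 13261446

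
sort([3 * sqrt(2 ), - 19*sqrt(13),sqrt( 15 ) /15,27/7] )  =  [ - 19 * sqrt( 13 ),sqrt( 15)/15,27/7, 3*sqrt( 2) ] 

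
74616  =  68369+6247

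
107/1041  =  107/1041 = 0.10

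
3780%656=500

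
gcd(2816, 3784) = 88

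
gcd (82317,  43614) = 3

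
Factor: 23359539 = 3^1*7^1*1112359^1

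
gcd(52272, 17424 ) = 17424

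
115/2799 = 115/2799 = 0.04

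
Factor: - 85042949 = - 43^1*1977743^1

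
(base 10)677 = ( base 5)10202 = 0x2a5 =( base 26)101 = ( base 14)365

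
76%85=76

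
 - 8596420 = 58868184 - 67464604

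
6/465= 2/155=0.01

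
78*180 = 14040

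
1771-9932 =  - 8161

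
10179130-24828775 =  - 14649645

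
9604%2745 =1369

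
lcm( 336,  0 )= 0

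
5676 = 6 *946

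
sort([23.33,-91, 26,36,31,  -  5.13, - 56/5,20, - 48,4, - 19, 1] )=[-91 , - 48, -19,-56/5,-5.13, 1, 4,20, 23.33 , 26, 31, 36 ] 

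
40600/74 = 20300/37 =548.65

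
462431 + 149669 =612100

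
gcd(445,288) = 1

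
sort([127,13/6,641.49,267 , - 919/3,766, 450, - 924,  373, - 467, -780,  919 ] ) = [-924,- 780,-467, - 919/3, 13/6, 127,267,373 , 450,641.49,766, 919]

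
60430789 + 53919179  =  114349968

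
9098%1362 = 926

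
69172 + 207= 69379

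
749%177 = 41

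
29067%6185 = 4327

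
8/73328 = 1/9166 = 0.00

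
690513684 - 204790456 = 485723228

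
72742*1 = 72742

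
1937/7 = 1937/7 = 276.71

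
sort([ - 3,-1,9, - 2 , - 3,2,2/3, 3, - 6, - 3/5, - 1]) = [ - 6, - 3, - 3, - 2, - 1, - 1, - 3/5,2/3,2 , 3, 9] 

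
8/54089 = 8/54089=0.00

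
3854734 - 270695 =3584039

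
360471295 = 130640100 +229831195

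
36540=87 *420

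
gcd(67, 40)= 1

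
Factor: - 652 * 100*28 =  - 1825600 = -2^6*5^2*7^1*163^1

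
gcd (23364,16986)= 6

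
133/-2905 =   -  1+ 396/415 = - 0.05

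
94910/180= 527 + 5/18 = 527.28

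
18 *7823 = 140814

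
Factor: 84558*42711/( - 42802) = - 1805778369/21401 = -  3^2*17^1*23^1 * 619^1*829^1*21401^( - 1)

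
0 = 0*5066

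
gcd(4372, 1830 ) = 2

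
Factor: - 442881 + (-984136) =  - 1427017^1=- 1427017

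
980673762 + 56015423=1036689185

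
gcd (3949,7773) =1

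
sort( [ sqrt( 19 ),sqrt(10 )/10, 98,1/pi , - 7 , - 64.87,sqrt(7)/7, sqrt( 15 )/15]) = [ - 64.87, - 7,sqrt(15 ) /15, sqrt ( 10) /10,1/pi, sqrt( 7)/7 , sqrt(19 ), 98]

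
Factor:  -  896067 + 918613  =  22546  =  2^1*11273^1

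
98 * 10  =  980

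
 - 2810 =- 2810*1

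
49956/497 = 100 + 256/497 = 100.52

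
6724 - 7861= - 1137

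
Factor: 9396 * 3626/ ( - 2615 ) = - 34069896/2615 =- 2^3 * 3^4*5^( - 1)*7^2 * 29^1 * 37^1*523^ ( - 1 )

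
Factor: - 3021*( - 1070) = 3232470 = 2^1  *  3^1 * 5^1*19^1*53^1*107^1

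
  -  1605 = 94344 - 95949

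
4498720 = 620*7256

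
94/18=5 + 2/9= 5.22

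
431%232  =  199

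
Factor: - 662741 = -311^1 * 2131^1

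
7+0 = 7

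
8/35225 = 8/35225=0.00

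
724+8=732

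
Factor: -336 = -2^4*3^1*7^1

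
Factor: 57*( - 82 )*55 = -2^1*3^1*5^1*11^1*19^1*41^1 = -257070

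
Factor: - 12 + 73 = 61^1 = 61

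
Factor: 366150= 2^1 *3^1 * 5^2*2441^1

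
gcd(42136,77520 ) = 8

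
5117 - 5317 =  - 200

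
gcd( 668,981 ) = 1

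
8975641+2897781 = 11873422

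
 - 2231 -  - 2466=235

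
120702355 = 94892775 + 25809580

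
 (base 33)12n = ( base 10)1178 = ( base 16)49a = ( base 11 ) 981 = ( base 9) 1548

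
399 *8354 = 3333246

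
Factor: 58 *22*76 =2^4 * 11^1*19^1*29^1 = 96976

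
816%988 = 816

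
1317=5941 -4624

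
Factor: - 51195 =  -  3^1*5^1*3413^1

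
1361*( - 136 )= -185096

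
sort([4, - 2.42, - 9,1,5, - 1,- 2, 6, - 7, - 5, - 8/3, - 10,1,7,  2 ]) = [-10, - 9,-7,  -  5, - 8/3, - 2.42, - 2, - 1,  1,1,2, 4,5, 6, 7 ] 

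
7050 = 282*25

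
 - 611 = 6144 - 6755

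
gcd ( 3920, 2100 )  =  140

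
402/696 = 67/116=0.58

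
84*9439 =792876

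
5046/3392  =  1 + 827/1696 = 1.49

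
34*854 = 29036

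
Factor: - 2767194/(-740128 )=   1383597/370064 = 2^ ( - 4) * 3^2*101^( - 1)*229^( - 1) * 153733^1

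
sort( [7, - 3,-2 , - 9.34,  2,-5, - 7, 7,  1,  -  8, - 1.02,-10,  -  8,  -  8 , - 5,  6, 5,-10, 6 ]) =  [ - 10, - 10, -9.34 , - 8, - 8  , - 8, - 7, - 5, - 5, - 3, -2, - 1.02,1, 2, 5, 6  ,  6,7, 7 ] 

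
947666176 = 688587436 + 259078740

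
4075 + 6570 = 10645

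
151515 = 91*1665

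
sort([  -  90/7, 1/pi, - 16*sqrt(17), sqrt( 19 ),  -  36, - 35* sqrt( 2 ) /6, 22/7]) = [ - 16*sqrt (17), - 36, - 90/7, - 35*sqrt( 2)/6, 1/pi,22/7,sqrt(19)]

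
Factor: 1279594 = 2^1*43^1*14879^1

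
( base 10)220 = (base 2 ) 11011100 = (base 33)6M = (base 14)11a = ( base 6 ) 1004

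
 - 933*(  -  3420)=3190860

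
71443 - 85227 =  - 13784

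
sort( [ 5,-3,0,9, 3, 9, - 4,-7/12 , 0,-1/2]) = [-4,-3, - 7/12,-1/2,  0, 0,  3, 5,  9 , 9 ] 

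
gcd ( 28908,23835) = 3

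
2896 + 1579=4475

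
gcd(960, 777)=3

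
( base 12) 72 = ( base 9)105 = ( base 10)86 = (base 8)126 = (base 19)4A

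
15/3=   5  =  5.00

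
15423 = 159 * 97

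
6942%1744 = 1710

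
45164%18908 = 7348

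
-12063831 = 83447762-95511593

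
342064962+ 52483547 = 394548509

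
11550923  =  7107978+4442945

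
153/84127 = 153/84127 = 0.00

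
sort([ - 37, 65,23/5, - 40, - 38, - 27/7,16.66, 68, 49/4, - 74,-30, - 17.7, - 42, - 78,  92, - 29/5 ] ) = [-78, - 74, - 42,-40,- 38, - 37, - 30, - 17.7, - 29/5 , - 27/7,23/5, 49/4,16.66, 65,68, 92]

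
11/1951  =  11/1951 = 0.01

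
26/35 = 26/35 = 0.74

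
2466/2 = 1233 = 1233.00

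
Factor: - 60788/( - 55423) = 2^2 * 7^1 *13^1*19^( - 1)*167^1*2917^( - 1)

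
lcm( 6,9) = 18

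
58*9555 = 554190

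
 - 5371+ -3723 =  - 9094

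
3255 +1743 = 4998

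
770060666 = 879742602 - 109681936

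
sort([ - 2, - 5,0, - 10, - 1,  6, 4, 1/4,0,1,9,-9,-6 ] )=[ - 10, - 9, - 6 , - 5, - 2, - 1,0 , 0,  1/4, 1,4,6,9]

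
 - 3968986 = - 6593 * 602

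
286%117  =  52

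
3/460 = 3/460 = 0.01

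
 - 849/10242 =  - 1 +3131/3414 = - 0.08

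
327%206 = 121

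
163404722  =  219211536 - 55806814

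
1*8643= 8643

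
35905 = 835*43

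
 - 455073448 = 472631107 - 927704555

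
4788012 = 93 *51484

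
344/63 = 344/63 = 5.46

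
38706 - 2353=36353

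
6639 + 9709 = 16348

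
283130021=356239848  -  73109827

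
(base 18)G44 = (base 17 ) 1137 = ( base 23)9lg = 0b1010010001100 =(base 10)5260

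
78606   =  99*794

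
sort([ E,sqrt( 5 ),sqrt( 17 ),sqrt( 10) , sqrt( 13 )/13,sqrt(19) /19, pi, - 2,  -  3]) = [ - 3,-2,sqrt(19)/19, sqrt( 13) /13,sqrt( 5 ), E,pi, sqrt( 10),sqrt(17 )]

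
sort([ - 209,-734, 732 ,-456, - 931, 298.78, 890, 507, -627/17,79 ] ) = [ - 931 ,-734,  -  456, - 209, - 627/17, 79,298.78,  507, 732, 890]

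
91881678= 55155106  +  36726572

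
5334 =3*1778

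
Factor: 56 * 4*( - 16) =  - 2^9*7^1 =- 3584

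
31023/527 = 58+457/527 = 58.87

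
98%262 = 98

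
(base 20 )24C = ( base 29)11m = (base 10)892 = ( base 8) 1574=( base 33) r1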